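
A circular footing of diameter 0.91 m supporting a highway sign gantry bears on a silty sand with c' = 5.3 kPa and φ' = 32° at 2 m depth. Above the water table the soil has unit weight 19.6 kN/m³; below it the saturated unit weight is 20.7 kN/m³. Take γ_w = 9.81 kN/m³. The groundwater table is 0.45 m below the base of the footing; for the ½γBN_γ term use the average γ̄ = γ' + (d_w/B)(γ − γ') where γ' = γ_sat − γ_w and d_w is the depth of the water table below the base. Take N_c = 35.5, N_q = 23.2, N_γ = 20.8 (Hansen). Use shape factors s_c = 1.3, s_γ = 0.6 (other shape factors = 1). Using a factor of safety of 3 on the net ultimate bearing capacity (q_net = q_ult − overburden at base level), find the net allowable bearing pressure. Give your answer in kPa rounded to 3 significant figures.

q_all(net) ≈ 400 kPa

Effective surcharge at the founding depth q = γ·D_f = 19.6 × 2 = 39.2 kPa.
With d_w = 0.45 m < B, γ̄ = 10.89 + (0.45/0.91) × (19.6 − 10.89) = 15.197 kN/m³.
q_ult = c·N_c·s_c + q·N_q + 0.5·γ·B·N_γ·s_γ
     = 5.3 × 35.5 × 1.3 + 39.2 × 23.2 + 0.5 × 15.197 × 0.91 × 20.8 × 0.6
     = 244.6 + 909.44 + 86.295 = 1240.3 kPa.
q_net = 1240.3 − 39.2 = 1201.1 kPa.
q_all(net) = 1201.1 / 3 = 400.38 kPa.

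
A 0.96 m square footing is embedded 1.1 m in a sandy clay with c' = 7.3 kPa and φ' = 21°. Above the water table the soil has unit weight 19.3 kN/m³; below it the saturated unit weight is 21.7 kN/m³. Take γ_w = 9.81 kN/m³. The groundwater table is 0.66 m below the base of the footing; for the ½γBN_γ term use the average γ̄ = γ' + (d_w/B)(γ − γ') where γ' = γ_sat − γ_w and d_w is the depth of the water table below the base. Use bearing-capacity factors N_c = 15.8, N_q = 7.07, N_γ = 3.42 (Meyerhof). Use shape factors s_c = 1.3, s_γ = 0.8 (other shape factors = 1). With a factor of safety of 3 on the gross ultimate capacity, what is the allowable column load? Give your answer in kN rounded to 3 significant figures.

q = γ·D_f = 19.3 × 1.1 = 21.23 kPa.
γ' = 11.89 kN/m³; averaging over the depth B below the base, γ̄ = γ' + (d_w/B)(γ − γ') = 16.984 kN/m³.
c·N_c·s_c = 7.3 × 15.8 × 1.3 = 149.94 kPa
q·N_q = 21.23 × 7.07 = 150.1 kPa
0.5·γ·B·N_γ·s_γ = 0.5 × 16.984 × 0.96 × 3.42 × 0.8 = 22.305 kPa
q_ult = 149.94 + 150.1 + 22.305 = 322.34 kPa.
Gross allowable pressure q_all = 322.34 / 3 = 107.45 kPa.
Footing area = 0.9216 m², so allowable column load = 107.45 × 0.9216 = 99.024 kN.

P_all ≈ 99 kN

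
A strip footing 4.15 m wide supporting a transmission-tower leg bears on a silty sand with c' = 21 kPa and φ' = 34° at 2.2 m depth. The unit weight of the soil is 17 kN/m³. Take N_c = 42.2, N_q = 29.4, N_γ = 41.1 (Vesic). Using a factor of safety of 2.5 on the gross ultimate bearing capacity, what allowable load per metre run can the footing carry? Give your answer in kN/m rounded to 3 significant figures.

q = γ·D_f = 17 × 2.2 = 37.4 kPa.
c·N_c = 21 × 42.2 = 886.2 kPa
q·N_q = 37.4 × 29.4 = 1099.6 kPa
0.5·γ·B·N_γ = 0.5 × 17 × 4.15 × 41.1 = 1449.8 kPa
q_ult = 886.2 + 1099.6 + 1449.8 = 3435.6 kPa.
Gross allowable pressure q_all = 3435.6 / 2.5 = 1374.2 kPa.
Allowable wall load = q_all × B = 1374.2 × 4.15 = 5703 kN per metre run.

≈ 5700 kN/m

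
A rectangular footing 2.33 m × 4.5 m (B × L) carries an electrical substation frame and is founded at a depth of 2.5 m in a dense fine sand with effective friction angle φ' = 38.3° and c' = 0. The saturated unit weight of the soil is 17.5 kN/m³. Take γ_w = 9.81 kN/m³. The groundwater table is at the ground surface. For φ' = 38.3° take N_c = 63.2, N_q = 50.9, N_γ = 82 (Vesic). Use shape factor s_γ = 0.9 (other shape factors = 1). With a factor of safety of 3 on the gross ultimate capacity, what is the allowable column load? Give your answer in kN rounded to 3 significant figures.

P_all ≈ 5730 kN

γ' = 17.5 − 9.81 = 7.69 kN/m³ (submerged throughout). q = 7.69 × 2.5 = 19.225 kPa; the same γ' applies in the ½γBN_γ term.
q·N_q = 19.225 × 50.9 = 978.55 kPa
0.5·γ·B·N_γ·s_γ = 0.5 × 7.69 × 2.33 × 82 × 0.9 = 661.16 kPa
q_ult = 978.55 + 661.16 = 1639.7 kPa.
Gross allowable pressure q_all = 1639.7 / 3 = 546.57 kPa.
Footing area = 10.485 m², so allowable column load = 546.57 × 10.485 = 5730.8 kN.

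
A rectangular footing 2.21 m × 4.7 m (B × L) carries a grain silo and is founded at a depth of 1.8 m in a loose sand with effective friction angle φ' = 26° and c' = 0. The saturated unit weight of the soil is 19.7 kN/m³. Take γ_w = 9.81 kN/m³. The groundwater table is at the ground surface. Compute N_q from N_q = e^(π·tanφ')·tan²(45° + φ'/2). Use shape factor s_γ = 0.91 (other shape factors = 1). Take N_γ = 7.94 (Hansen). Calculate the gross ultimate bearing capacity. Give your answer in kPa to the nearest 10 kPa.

q_ult ≈ 290 kPa

tan26° = 0.4877, so N_q = e^(π×0.4877)·tan²(58°) = 4.629 × 2.561 = 11.85.
Water table at ground surface, so effective unit weight γ' = 19.7 − 9.81 = 9.89 kN/m³ is used throughout; overburden q = 9.89 × 1.8 = 17.802 kPa; the same γ' applies in the ½γBN_γ term.
Surcharge term q·N_q = 17.802 × 11.854 = 211.03 kPa; self-weight term 0.5·γ·B·N_γ·s_γ = 0.5 × 9.89 × 2.21 × 7.94 × 0.91 = 78.962 kPa.
q_ult = 211.03 + 78.962 = 289.99 kPa.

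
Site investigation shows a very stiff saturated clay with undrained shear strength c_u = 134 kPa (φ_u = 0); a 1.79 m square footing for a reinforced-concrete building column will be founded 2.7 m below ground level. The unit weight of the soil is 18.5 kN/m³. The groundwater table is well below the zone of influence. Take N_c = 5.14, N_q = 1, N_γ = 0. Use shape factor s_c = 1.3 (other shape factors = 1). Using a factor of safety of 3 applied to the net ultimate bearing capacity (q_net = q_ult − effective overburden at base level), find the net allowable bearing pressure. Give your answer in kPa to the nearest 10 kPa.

q_all(net) ≈ 300 kPa

Overburden at base level: q = 18.5 × 2.7 = 49.95 kPa.
Cohesion term c·N_c·s_c = 134 × 5.14 × 1.3 = 895.39 kPa; surcharge term q·N_q = 49.95 × 1 = 49.95 kPa.
q_ult = 895.39 + 49.95 = 945.34 kPa.
Net ultimate: q_net = 945.34 − 49.95 = 895.39 kPa.
q_all(net) = 895.39 / 3 = 298.46 kPa.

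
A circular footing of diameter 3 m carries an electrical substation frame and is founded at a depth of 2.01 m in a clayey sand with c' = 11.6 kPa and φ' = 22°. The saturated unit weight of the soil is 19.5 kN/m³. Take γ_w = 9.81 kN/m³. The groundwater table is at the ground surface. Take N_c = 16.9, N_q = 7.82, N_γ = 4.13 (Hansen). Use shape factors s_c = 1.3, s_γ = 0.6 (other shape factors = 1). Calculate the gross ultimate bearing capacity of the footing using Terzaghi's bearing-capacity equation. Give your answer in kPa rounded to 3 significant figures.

With the water table at the surface the whole profile is submerged: γ' = 19.5 − 9.81 = 9.69 kN/m³, so q = γ'·D_f = 19.477 kPa; the same γ' applies in the ½γBN_γ term.
q_ult = c·N_c·s_c + q·N_q + 0.5·γ·B·N_γ·s_γ
     = 11.6 × 16.9 × 1.3 + 19.477 × 7.82 + 0.5 × 9.69 × 3 × 4.13 × 0.6
     = 254.85 + 152.31 + 36.018 = 443.18 kPa.

q_ult ≈ 443 kPa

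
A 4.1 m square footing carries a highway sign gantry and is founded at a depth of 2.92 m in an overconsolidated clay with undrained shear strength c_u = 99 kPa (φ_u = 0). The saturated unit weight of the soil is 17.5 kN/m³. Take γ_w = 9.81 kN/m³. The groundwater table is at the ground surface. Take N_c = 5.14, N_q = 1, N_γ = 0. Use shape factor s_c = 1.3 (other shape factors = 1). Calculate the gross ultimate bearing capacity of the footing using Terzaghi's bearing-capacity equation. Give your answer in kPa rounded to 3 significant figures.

q_ult ≈ 684 kPa

γ' = 17.5 − 9.81 = 7.69 kN/m³ (submerged throughout). q = 7.69 × 2.92 = 22.455 kPa.
c·N_c·s_c = 99 × 5.14 × 1.3 = 661.52 kPa
q·N_q = 22.455 × 1 = 22.455 kPa
q_ult = 661.52 + 22.455 = 683.97 kPa.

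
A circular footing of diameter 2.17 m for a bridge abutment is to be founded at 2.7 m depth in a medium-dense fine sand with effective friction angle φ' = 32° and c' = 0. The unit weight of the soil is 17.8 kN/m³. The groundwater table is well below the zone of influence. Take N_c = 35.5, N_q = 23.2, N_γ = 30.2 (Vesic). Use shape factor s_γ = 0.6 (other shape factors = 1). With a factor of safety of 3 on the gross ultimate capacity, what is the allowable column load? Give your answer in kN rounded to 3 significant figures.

Overburden at base level: q = 17.8 × 2.7 = 48.06 kPa.
Surcharge term q·N_q = 48.06 × 23.2 = 1115 kPa; self-weight term 0.5·γ·B·N_γ·s_γ = 0.5 × 17.8 × 2.17 × 30.2 × 0.6 = 349.95 kPa.
q_ult = 1115 + 349.95 = 1464.9 kPa.
Gross allowable pressure q_all = 1464.9 / 3 = 488.31 kPa.
Footing area = 3.6984 m², so allowable column load = 488.31 × 3.6984 = 1806 kN.

P_all ≈ 1810 kN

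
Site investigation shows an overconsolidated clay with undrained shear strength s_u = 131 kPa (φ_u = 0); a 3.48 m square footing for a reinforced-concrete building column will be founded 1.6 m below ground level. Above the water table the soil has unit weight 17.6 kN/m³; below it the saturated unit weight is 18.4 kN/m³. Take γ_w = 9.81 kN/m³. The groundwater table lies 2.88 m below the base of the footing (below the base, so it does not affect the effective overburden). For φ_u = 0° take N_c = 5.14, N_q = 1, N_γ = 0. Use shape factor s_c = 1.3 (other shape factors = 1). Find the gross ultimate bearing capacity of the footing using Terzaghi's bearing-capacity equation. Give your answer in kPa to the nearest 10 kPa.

Overburden at base level: q = 17.6 × 1.6 = 28.16 kPa.
Cohesion term c·N_c·s_c = 131 × 5.14 × 1.3 = 875.34 kPa; surcharge term q·N_q = 28.16 × 1 = 28.16 kPa.
q_ult = 875.34 + 28.16 = 903.5 kPa.

q_ult ≈ 900 kPa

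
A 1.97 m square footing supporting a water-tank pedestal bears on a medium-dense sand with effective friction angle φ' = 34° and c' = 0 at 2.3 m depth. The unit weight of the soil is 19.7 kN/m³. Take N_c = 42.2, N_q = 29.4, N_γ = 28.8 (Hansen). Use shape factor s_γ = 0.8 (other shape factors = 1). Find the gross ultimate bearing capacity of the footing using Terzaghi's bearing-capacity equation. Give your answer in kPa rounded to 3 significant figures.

q_ult ≈ 1780 kPa

Effective surcharge at the founding depth q = γ·D_f = 19.7 × 2.3 = 45.31 kPa.
q_ult = q·N_q + 0.5·γ·B·N_γ·s_γ
     = 45.31 × 29.4 + 0.5 × 19.7 × 1.97 × 28.8 × 0.8
     = 1332.1 + 447.08 = 1779.2 kPa.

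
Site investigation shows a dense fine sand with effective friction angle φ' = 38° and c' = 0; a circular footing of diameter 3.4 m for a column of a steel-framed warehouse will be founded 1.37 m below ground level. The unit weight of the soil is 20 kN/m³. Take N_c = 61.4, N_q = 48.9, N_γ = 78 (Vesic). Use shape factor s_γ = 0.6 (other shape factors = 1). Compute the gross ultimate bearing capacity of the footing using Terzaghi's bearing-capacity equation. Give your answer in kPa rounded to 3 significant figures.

Effective surcharge at the founding depth q = γ·D_f = 20 × 1.37 = 27.4 kPa.
q_ult = q·N_q + 0.5·γ·B·N_γ·s_γ
     = 27.4 × 48.9 + 0.5 × 20 × 3.4 × 78 × 0.6
     = 1339.9 + 1591.2 = 2931.1 kPa.

q_ult ≈ 2930 kPa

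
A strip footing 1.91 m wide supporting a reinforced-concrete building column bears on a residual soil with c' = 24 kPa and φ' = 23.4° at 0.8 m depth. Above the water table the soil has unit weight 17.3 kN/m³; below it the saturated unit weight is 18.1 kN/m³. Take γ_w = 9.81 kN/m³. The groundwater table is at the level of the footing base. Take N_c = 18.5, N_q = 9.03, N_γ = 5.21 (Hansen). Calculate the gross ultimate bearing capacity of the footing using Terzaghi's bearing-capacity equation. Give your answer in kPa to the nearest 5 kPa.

q_ult ≈ 610 kPa

Effective surcharge at the founding depth q = γ·D_f = 17.3 × 0.8 = 13.84 kPa.
The water table coincides with the base, so in the self-weight term γ → γ' = 8.29 kN/m³.
q_ult = c·N_c + q·N_q + 0.5·γ·B·N_γ
     = 24 × 18.5 + 13.84 × 9.03 + 0.5 × 8.29 × 1.91 × 5.21
     = 444 + 124.98 + 41.247 = 610.22 kPa.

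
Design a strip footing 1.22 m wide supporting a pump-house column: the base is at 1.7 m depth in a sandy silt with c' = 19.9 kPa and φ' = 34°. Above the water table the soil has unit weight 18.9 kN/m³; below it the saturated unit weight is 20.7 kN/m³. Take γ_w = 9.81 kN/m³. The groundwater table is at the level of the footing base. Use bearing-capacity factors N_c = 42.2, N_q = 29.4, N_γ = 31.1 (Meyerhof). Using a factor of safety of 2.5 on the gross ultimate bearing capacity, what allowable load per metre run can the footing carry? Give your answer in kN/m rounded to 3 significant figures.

≈ 972 kN/m

Overburden at base level: q = 18.9 × 1.7 = 32.13 kPa.
Below the base the soil is submerged, so the ½γBN_γ term uses γ' = 20.7 − 9.81 = 10.89 kN/m³.
Cohesion term c·N_c = 19.9 × 42.2 = 839.78 kPa; surcharge term q·N_q = 32.13 × 29.4 = 944.62 kPa; self-weight term 0.5·γ·B·N_γ = 0.5 × 10.89 × 1.22 × 31.1 = 206.59 kPa.
q_ult = 839.78 + 944.62 + 206.59 = 1991 kPa.
Gross allowable pressure q_all = 1991 / 2.5 = 796.4 kPa.
Allowable wall load = q_all × B = 796.4 × 1.22 = 971.61 kN per metre run.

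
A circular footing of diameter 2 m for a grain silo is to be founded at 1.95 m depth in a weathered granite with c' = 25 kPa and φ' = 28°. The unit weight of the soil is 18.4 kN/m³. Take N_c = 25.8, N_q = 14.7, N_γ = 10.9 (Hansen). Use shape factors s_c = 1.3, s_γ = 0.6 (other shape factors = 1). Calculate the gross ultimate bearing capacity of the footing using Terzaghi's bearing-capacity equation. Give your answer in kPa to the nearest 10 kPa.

q_ult ≈ 1490 kPa

Effective surcharge at the founding depth q = γ·D_f = 18.4 × 1.95 = 35.88 kPa.
q_ult = c·N_c·s_c + q·N_q + 0.5·γ·B·N_γ·s_γ
     = 25 × 25.8 × 1.3 + 35.88 × 14.7 + 0.5 × 18.4 × 2 × 10.9 × 0.6
     = 838.5 + 527.44 + 120.34 = 1486.3 kPa.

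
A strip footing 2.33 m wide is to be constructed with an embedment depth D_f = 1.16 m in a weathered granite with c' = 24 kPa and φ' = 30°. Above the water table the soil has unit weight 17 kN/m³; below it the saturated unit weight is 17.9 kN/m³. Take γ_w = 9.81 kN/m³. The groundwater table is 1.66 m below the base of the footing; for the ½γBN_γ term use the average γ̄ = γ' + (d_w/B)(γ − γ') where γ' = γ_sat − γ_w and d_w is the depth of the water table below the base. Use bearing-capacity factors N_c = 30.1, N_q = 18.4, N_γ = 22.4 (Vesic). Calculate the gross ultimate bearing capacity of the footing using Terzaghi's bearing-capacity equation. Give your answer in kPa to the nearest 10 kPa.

Effective surcharge at the founding depth q = γ·D_f = 17 × 1.16 = 19.72 kPa.
With d_w = 1.66 m < B, γ̄ = 8.09 + (1.66/2.33) × (17 − 8.09) = 14.438 kN/m³.
q_ult = c·N_c + q·N_q + 0.5·γ·B·N_γ
     = 24 × 30.1 + 19.72 × 18.4 + 0.5 × 14.438 × 2.33 × 22.4
     = 722.4 + 362.85 + 376.77 = 1462 kPa.

q_ult ≈ 1460 kPa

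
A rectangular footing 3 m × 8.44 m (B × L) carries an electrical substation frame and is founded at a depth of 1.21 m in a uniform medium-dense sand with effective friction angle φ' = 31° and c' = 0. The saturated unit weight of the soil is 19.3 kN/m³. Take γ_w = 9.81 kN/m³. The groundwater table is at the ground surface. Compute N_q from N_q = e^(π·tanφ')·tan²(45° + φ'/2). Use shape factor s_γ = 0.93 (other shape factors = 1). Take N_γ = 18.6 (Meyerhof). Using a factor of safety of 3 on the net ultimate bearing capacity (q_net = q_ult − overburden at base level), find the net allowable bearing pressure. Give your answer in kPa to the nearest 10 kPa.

q_all(net) ≈ 160 kPa

N_q = e^(π·tan31°)·tan²(60.5°) = 20.63.
Water table at ground surface, so effective unit weight γ' = 19.3 − 9.81 = 9.49 kN/m³ is used throughout; overburden q = 9.49 × 1.21 = 11.483 kPa; the same γ' applies in the ½γBN_γ term.
Surcharge term q·N_q = 11.483 × 20.631 = 236.9 kPa; self-weight term 0.5·γ·B·N_γ·s_γ = 0.5 × 9.49 × 3 × 18.6 × 0.93 = 246.24 kPa.
q_ult = 236.9 + 246.24 = 483.14 kPa.
q_net = 483.14 − 11.483 = 471.66 kPa.
q_all(net) = 471.66 / 3 = 157.22 kPa.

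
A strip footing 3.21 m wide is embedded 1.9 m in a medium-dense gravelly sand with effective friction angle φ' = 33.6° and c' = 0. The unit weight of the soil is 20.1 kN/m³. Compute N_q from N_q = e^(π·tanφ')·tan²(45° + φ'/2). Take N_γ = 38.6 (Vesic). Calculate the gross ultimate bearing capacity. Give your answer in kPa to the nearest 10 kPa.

tan33.6° = 0.6644, so N_q = e^(π×0.6644)·tan²(61.8°) = 8.063 × 3.478 = 28.04.
Overburden at base level: q = 20.1 × 1.9 = 38.19 kPa.
Surcharge term q·N_q = 38.19 × 28.044 = 1071 kPa; self-weight term 0.5·γ·B·N_γ = 0.5 × 20.1 × 3.21 × 38.6 = 1245.3 kPa.
q_ult = 1071 + 1245.3 = 2316.3 kPa.

q_ult ≈ 2320 kPa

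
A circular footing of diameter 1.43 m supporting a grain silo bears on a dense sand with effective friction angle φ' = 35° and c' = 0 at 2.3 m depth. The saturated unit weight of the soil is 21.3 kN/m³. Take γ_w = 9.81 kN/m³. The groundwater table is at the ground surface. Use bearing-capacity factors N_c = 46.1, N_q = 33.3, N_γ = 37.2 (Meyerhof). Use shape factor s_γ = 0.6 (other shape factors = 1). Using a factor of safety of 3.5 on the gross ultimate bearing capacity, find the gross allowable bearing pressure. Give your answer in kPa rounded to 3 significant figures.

q_all ≈ 304 kPa

With the water table at the surface the whole profile is submerged: γ' = 21.3 − 9.81 = 11.49 kN/m³, so q = γ'·D_f = 26.427 kPa; the same γ' applies in the ½γBN_γ term.
q_ult = q·N_q + 0.5·γ·B·N_γ·s_γ
     = 26.427 × 33.3 + 0.5 × 11.49 × 1.43 × 37.2 × 0.6
     = 880.02 + 183.37 = 1063.4 kPa.
q_all = 1063.4 / 3.5 = 303.82 kPa.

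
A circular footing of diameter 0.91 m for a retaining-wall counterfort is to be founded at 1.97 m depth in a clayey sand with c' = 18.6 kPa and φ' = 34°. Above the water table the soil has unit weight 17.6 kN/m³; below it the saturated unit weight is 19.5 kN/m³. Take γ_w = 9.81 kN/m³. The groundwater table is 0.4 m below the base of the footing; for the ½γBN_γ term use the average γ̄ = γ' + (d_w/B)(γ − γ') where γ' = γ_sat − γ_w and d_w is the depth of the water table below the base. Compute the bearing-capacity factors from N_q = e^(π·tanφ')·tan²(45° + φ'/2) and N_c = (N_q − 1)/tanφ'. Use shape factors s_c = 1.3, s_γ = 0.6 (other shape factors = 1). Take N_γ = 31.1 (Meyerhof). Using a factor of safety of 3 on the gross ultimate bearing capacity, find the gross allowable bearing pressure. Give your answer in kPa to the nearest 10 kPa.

N_q = e^(π·tan34°)·tan²(62°) = 29.44; N_c = (N_q − 1)/tanφ' = 42.16.
Effective surcharge at the founding depth q = γ·D_f = 17.6 × 1.97 = 34.672 kPa.
With d_w = 0.4 m < B, γ̄ = 9.69 + (0.4/0.91) × (17.6 − 9.69) = 13.167 kN/m³.
q_ult = c·N_c·s_c + q·N_q + 0.5·γ·B·N_γ·s_γ
     = 18.6 × 42.164 × 1.3 + 34.672 × 29.44 + 0.5 × 13.167 × 0.91 × 31.1 × 0.6
     = 1019.5 + 1020.7 + 111.79 = 2152 kPa.
q_all = 2152 / 3 = 717.35 kPa.

q_all ≈ 720 kPa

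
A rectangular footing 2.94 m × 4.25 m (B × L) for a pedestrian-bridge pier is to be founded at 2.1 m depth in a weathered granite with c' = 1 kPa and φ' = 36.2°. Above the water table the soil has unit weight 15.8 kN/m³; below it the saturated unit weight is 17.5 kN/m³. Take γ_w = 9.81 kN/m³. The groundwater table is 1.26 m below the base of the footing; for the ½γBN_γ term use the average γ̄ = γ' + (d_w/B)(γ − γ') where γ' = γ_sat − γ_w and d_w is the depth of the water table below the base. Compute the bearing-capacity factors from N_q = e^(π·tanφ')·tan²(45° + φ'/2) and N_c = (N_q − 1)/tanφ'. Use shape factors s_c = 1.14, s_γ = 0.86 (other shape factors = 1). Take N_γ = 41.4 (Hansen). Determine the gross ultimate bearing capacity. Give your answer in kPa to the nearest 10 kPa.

tan36.2° = 0.7319, so N_q = e^(π×0.7319)·tan²(63.1°) = 9.967 × 3.885 = 38.73.
N_c = (38.73 − 1)/tan36.2° = 51.54.
Effective surcharge at the founding depth q = γ·D_f = 15.8 × 2.1 = 33.18 kPa.
With d_w = 1.26 m < B, γ̄ = 7.69 + (1.26/2.94) × (15.8 − 7.69) = 11.166 kN/m³.
q_ult = c·N_c·s_c + q·N_q + 0.5·γ·B·N_γ·s_γ
     = 1 × 51.545 × 1.14 + 33.18 × 38.725 + 0.5 × 11.166 × 2.94 × 41.4 × 0.86
     = 58.761 + 1284.9 + 584.39 = 1928.1 kPa.

q_ult ≈ 1930 kPa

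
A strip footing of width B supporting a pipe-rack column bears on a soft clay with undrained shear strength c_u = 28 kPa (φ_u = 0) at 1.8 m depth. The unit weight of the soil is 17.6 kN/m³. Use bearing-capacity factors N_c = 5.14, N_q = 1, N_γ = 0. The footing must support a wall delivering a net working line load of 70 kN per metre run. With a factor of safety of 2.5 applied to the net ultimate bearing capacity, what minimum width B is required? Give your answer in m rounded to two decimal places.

B = 1.22 m

Overburden at base level: q = 17.6 × 1.8 = 31.68 kPa.
Cohesion term c·N_c = 28 × 5.14 = 143.92 kPa; surcharge term q·N_q = 31.68 × 1 = 31.68 kPa.
q_ult = 143.92 + 31.68 = 175.6 kPa.
For φ = 0 the ½γBN_γ term vanishes, so q_ult is independent of B. q_net = 175.6 − 31.68 = 143.92 kPa; q_all(net) = 143.92/2.5 = 57.568 kPa.
Required width B = w / q_all(net) = 70 / 57.568 = 1.216 m.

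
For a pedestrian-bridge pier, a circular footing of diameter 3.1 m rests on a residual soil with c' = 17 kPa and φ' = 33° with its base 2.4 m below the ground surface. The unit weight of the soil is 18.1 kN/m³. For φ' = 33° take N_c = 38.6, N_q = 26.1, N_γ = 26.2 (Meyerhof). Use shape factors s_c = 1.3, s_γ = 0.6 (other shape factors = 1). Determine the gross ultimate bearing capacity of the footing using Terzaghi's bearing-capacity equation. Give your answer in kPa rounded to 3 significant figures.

q = γ·D_f = 18.1 × 2.4 = 43.44 kPa.
c·N_c·s_c = 17 × 38.6 × 1.3 = 853.06 kPa
q·N_q = 43.44 × 26.1 = 1133.8 kPa
0.5·γ·B·N_γ·s_γ = 0.5 × 18.1 × 3.1 × 26.2 × 0.6 = 441.02 kPa
q_ult = 853.06 + 1133.8 + 441.02 = 2427.9 kPa.

q_ult ≈ 2430 kPa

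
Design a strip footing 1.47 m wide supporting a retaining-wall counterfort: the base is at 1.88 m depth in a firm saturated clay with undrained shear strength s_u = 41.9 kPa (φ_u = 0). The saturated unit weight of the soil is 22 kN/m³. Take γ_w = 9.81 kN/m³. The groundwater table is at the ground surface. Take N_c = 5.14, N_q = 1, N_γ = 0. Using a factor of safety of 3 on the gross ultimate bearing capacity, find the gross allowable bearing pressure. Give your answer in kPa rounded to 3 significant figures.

γ' = 22 − 9.81 = 12.19 kN/m³ (submerged throughout). q = 12.19 × 1.88 = 22.917 kPa.
c·N_c = 41.9 × 5.14 = 215.37 kPa
q·N_q = 22.917 × 1 = 22.917 kPa
q_ult = 215.37 + 22.917 = 238.28 kPa.
q_all = 238.28 / 3 = 79.428 kPa.

q_all ≈ 79.4 kPa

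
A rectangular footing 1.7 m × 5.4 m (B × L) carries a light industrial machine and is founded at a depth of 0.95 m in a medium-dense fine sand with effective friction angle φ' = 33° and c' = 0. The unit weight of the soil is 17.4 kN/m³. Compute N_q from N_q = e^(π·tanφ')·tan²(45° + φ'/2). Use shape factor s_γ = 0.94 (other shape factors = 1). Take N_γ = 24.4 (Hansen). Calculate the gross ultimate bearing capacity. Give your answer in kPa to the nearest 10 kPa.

q_ult ≈ 770 kPa

tan33° = 0.6494, so N_q = e^(π×0.6494)·tan²(61.5°) = 7.692 × 3.392 = 26.09.
q = γ·D_f = 17.4 × 0.95 = 16.53 kPa.
q·N_q = 16.53 × 26.092 = 431.3 kPa
0.5·γ·B·N_γ·s_γ = 0.5 × 17.4 × 1.7 × 24.4 × 0.94 = 339.22 kPa
q_ult = 431.3 + 339.22 = 770.52 kPa.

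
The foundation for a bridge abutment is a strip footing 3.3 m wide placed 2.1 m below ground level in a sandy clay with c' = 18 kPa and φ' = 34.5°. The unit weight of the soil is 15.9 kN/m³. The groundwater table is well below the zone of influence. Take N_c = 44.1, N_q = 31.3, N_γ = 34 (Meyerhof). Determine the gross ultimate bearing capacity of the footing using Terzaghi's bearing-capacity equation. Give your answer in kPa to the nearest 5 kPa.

q_ult ≈ 2730 kPa

q = γ·D_f = 15.9 × 2.1 = 33.39 kPa.
c·N_c = 18 × 44.1 = 793.8 kPa
q·N_q = 33.39 × 31.3 = 1045.1 kPa
0.5·γ·B·N_γ = 0.5 × 15.9 × 3.3 × 34 = 891.99 kPa
q_ult = 793.8 + 1045.1 + 891.99 = 2730.9 kPa.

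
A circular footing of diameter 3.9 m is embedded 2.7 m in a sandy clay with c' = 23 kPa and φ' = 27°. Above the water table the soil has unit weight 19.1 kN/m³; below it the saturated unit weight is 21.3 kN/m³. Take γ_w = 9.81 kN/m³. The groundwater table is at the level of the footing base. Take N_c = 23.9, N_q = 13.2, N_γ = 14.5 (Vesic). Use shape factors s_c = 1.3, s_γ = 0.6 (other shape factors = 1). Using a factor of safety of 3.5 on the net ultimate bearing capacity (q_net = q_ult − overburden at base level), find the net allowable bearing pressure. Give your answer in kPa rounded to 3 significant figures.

q_all(net) ≈ 440 kPa

q = γ·D_f = 19.1 × 2.7 = 51.57 kPa.
For the ½γBN_γ term take γ' = 21.3 − 9.81 = 11.49 kN/m³ (soil below base is submerged).
c·N_c·s_c = 23 × 23.9 × 1.3 = 714.61 kPa
q·N_q = 51.57 × 13.2 = 680.72 kPa
0.5·γ·B·N_γ·s_γ = 0.5 × 11.49 × 3.9 × 14.5 × 0.6 = 194.93 kPa
q_ult = 714.61 + 680.72 + 194.93 = 1590.3 kPa.
q_net = 1590.3 − 51.57 = 1538.7 kPa.
q_all(net) = 1538.7 / 3.5 = 439.63 kPa.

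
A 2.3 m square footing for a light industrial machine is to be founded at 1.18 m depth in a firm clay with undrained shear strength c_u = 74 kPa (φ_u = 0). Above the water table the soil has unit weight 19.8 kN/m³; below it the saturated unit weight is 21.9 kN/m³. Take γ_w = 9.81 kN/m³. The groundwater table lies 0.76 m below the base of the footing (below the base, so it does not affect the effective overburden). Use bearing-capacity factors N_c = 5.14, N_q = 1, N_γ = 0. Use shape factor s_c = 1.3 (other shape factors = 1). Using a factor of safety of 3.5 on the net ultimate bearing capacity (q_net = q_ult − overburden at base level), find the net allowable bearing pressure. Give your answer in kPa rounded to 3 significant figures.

Effective surcharge at the founding depth q = γ·D_f = 19.8 × 1.18 = 23.364 kPa.
q_ult = c·N_c·s_c + q·N_q
     = 74 × 5.14 × 1.3 + 23.364 × 1
     = 494.47 + 23.364 = 517.83 kPa.
q_net = 517.83 − 23.364 = 494.47 kPa.
q_all(net) = 494.47 / 3.5 = 141.28 kPa.

q_all(net) ≈ 141 kPa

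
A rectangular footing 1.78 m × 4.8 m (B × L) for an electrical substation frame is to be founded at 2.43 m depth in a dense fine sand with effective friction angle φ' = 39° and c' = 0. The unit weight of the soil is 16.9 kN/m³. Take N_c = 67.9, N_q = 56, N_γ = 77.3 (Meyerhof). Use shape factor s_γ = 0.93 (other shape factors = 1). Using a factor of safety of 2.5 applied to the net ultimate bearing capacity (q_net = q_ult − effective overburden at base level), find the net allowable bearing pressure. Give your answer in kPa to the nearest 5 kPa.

q_all(net) ≈ 1335 kPa

Overburden at base level: q = 16.9 × 2.43 = 41.067 kPa.
Surcharge term q·N_q = 41.067 × 56 = 2299.8 kPa; self-weight term 0.5·γ·B·N_γ·s_γ = 0.5 × 16.9 × 1.78 × 77.3 × 0.93 = 1081.3 kPa.
q_ult = 2299.8 + 1081.3 = 3381 kPa.
Net ultimate: q_net = 3381 − 41.067 = 3340 kPa.
q_all(net) = 3340 / 2.5 = 1336 kPa.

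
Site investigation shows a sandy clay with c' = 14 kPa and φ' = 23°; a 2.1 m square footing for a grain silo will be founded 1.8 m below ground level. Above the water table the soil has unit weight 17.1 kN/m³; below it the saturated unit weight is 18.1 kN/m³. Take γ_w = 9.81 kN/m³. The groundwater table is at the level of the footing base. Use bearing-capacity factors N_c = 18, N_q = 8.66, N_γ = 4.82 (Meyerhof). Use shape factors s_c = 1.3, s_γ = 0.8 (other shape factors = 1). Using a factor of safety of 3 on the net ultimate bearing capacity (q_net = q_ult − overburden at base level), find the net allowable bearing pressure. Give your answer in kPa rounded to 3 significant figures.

q_all(net) ≈ 199 kPa

Overburden at base level: q = 17.1 × 1.8 = 30.78 kPa.
Below the base the soil is submerged, so the ½γBN_γ term uses γ' = 18.1 − 9.81 = 8.29 kN/m³.
Cohesion term c·N_c·s_c = 14 × 18 × 1.3 = 327.6 kPa; surcharge term q·N_q = 30.78 × 8.66 = 266.55 kPa; self-weight term 0.5·γ·B·N_γ·s_γ = 0.5 × 8.29 × 2.1 × 4.82 × 0.8 = 33.565 kPa.
q_ult = 327.6 + 266.55 + 33.565 = 627.72 kPa.
q_net = 627.72 − 30.78 = 596.94 kPa.
q_all(net) = 596.94 / 3 = 198.98 kPa.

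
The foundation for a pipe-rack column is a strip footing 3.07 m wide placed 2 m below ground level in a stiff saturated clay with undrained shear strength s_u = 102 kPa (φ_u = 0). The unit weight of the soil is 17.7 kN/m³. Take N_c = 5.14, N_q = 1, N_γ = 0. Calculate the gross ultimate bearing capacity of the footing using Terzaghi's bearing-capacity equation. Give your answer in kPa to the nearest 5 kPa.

q_ult ≈ 560 kPa

Overburden at base level: q = 17.7 × 2 = 35.4 kPa.
Cohesion term c·N_c = 102 × 5.14 = 524.28 kPa; surcharge term q·N_q = 35.4 × 1 = 35.4 kPa.
q_ult = 524.28 + 35.4 = 559.68 kPa.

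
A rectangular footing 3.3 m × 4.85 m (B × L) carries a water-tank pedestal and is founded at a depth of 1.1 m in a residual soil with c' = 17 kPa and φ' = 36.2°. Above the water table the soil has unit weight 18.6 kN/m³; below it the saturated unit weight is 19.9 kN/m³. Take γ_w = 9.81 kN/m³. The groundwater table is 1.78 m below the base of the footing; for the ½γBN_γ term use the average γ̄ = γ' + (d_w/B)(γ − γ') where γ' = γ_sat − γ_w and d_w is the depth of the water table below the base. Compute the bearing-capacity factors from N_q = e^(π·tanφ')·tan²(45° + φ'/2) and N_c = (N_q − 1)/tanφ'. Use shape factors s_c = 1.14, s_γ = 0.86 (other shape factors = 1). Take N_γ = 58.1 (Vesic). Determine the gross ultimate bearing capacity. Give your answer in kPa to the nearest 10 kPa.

q_ult ≈ 3000 kPa

tan36.2° = 0.7319, so N_q = e^(π×0.7319)·tan²(63.1°) = 9.967 × 3.885 = 38.73.
N_c = (38.73 − 1)/tan36.2° = 51.54.
Effective surcharge at the founding depth q = γ·D_f = 18.6 × 1.1 = 20.46 kPa.
With d_w = 1.78 m < B, γ̄ = 10.09 + (1.78/3.3) × (18.6 − 10.09) = 14.68 kN/m³.
q_ult = c·N_c·s_c + q·N_q + 0.5·γ·B·N_γ·s_γ
     = 17 × 51.545 × 1.14 + 20.46 × 38.725 + 0.5 × 14.68 × 3.3 × 58.1 × 0.86
     = 998.94 + 792.32 + 1210.3 = 3001.6 kPa.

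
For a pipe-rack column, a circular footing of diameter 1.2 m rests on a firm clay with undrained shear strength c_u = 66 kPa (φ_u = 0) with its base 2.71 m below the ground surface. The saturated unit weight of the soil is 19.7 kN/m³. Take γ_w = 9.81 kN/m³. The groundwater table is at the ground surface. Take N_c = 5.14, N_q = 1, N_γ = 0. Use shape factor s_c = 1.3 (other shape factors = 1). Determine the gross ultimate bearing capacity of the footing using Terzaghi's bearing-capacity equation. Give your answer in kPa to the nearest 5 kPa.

q_ult ≈ 470 kPa

With the water table at the surface the whole profile is submerged: γ' = 19.7 − 9.81 = 9.89 kN/m³, so q = γ'·D_f = 26.802 kPa.
q_ult = c·N_c·s_c + q·N_q
     = 66 × 5.14 × 1.3 + 26.802 × 1
     = 441.01 + 26.802 = 467.81 kPa.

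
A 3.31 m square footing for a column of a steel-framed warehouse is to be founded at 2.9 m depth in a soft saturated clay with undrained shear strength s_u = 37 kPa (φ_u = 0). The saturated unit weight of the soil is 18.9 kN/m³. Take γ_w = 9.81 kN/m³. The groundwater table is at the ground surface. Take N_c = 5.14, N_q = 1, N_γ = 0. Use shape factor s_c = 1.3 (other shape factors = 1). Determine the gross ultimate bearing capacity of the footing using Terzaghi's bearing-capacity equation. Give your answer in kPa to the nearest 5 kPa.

With the water table at the surface the whole profile is submerged: γ' = 18.9 − 9.81 = 9.09 kN/m³, so q = γ'·D_f = 26.361 kPa.
q_ult = c·N_c·s_c + q·N_q
     = 37 × 5.14 × 1.3 + 26.361 × 1
     = 247.23 + 26.361 = 273.59 kPa.

q_ult ≈ 275 kPa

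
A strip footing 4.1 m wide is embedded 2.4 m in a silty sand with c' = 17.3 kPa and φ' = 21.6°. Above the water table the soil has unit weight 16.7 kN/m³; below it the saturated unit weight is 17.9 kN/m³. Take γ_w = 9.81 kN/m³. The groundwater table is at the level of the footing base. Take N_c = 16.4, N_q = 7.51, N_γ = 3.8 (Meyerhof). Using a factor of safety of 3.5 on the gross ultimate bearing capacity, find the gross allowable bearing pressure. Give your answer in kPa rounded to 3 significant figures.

q_all ≈ 185 kPa

Overburden at base level: q = 16.7 × 2.4 = 40.08 kPa.
Below the base the soil is submerged, so the ½γBN_γ term uses γ' = 17.9 − 9.81 = 8.09 kN/m³.
Cohesion term c·N_c = 17.3 × 16.4 = 283.72 kPa; surcharge term q·N_q = 40.08 × 7.51 = 301 kPa; self-weight term 0.5·γ·B·N_γ = 0.5 × 8.09 × 4.1 × 3.8 = 63.021 kPa.
q_ult = 283.72 + 301 + 63.021 = 647.74 kPa.
q_all = 647.74 / 3.5 = 185.07 kPa.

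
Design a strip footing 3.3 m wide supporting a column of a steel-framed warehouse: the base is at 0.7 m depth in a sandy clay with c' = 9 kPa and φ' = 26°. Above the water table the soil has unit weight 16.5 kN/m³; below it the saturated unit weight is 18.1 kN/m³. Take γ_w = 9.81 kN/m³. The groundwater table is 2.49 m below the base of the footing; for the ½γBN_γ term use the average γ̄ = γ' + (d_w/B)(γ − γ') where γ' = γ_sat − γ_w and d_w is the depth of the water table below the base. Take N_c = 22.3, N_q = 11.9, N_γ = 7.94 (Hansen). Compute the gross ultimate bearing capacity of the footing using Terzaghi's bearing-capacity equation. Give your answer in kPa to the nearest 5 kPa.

q = γ·D_f = 16.5 × 0.7 = 11.55 kPa.
γ' = 8.29 kN/m³; averaging over the depth B below the base, γ̄ = γ' + (d_w/B)(γ − γ') = 14.485 kN/m³.
c·N_c = 9 × 22.3 = 200.7 kPa
q·N_q = 11.55 × 11.9 = 137.44 kPa
0.5·γ·B·N_γ = 0.5 × 14.485 × 3.3 × 7.94 = 189.77 kPa
q_ult = 200.7 + 137.44 + 189.77 = 527.91 kPa.

q_ult ≈ 530 kPa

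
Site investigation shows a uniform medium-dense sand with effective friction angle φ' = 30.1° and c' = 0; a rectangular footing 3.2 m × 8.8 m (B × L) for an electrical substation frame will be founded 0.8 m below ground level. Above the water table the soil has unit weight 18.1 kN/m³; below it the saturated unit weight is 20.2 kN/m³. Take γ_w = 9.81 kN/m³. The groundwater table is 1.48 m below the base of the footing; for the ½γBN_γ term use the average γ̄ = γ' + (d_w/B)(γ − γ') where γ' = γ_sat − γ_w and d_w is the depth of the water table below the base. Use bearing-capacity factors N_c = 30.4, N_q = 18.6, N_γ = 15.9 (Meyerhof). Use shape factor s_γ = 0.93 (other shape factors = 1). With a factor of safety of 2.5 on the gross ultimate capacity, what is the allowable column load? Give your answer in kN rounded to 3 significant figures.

P_all ≈ 6750 kN

q = γ·D_f = 18.1 × 0.8 = 14.48 kPa.
γ' = 10.39 kN/m³; averaging over the depth B below the base, γ̄ = γ' + (d_w/B)(γ − γ') = 13.956 kN/m³.
q·N_q = 14.48 × 18.6 = 269.33 kPa
0.5·γ·B·N_γ·s_γ = 0.5 × 13.956 × 3.2 × 15.9 × 0.93 = 330.18 kPa
q_ult = 269.33 + 330.18 = 599.51 kPa.
Gross allowable pressure q_all = 599.51 / 2.5 = 239.81 kPa.
Footing area = 28.16 m², so allowable column load = 239.81 × 28.16 = 6752.9 kN.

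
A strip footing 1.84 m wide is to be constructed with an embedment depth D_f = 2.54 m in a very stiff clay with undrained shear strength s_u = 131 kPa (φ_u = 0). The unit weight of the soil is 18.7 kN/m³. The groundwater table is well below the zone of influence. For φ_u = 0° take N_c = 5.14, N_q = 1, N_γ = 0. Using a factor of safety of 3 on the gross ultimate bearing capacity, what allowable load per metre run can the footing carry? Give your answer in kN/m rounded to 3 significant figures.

≈ 442 kN/m

Effective surcharge at the founding depth q = γ·D_f = 18.7 × 2.54 = 47.498 kPa.
q_ult = c·N_c + q·N_q
     = 131 × 5.14 + 47.498 × 1
     = 673.34 + 47.498 = 720.84 kPa.
Gross allowable pressure q_all = 720.84 / 3 = 240.28 kPa.
Allowable wall load = q_all × B = 240.28 × 1.84 = 442.11 kN per metre run.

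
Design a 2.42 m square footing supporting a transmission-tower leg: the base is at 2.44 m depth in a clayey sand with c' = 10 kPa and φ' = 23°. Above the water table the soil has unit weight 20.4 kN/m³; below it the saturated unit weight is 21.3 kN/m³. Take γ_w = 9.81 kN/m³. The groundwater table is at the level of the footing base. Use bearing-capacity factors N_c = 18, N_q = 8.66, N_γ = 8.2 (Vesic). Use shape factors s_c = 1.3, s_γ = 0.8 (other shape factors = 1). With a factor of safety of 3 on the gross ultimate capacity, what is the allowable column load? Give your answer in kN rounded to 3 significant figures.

Effective surcharge at the founding depth q = γ·D_f = 20.4 × 2.44 = 49.776 kPa.
The water table coincides with the base, so in the self-weight term γ → γ' = 11.49 kN/m³.
q_ult = c·N_c·s_c + q·N_q + 0.5·γ·B·N_γ·s_γ
     = 10 × 18 × 1.3 + 49.776 × 8.66 + 0.5 × 11.49 × 2.42 × 8.2 × 0.8
     = 234 + 431.06 + 91.203 = 756.26 kPa.
Gross allowable pressure q_all = 756.26 / 3 = 252.09 kPa.
Footing area = 5.8564 m², so allowable column load = 252.09 × 5.8564 = 1476.3 kN.

P_all ≈ 1480 kN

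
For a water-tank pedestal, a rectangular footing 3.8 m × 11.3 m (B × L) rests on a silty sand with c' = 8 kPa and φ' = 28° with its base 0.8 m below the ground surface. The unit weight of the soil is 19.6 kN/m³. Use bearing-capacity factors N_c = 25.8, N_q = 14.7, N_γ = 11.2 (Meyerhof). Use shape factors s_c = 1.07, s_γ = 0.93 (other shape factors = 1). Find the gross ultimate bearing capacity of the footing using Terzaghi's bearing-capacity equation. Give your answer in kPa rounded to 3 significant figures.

q_ult ≈ 839 kPa

q = γ·D_f = 19.6 × 0.8 = 15.68 kPa.
c·N_c·s_c = 8 × 25.8 × 1.07 = 220.85 kPa
q·N_q = 15.68 × 14.7 = 230.5 kPa
0.5·γ·B·N_γ·s_γ = 0.5 × 19.6 × 3.8 × 11.2 × 0.93 = 387.89 kPa
q_ult = 220.85 + 230.5 + 387.89 = 839.24 kPa.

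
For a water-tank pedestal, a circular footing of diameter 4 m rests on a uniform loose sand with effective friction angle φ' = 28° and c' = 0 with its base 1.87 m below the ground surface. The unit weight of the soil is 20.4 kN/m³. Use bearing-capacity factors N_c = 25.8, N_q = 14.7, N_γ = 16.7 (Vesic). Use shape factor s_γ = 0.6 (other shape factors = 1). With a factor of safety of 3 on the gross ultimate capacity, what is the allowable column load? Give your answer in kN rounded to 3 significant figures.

Effective surcharge at the founding depth q = γ·D_f = 20.4 × 1.87 = 38.148 kPa.
q_ult = q·N_q + 0.5·γ·B·N_γ·s_γ
     = 38.148 × 14.7 + 0.5 × 20.4 × 4 × 16.7 × 0.6
     = 560.78 + 408.82 = 969.59 kPa.
Gross allowable pressure q_all = 969.59 / 3 = 323.2 kPa.
Footing area = 12.5664 m², so allowable column load = 323.2 × 12.5664 = 4061.4 kN.

P_all ≈ 4060 kN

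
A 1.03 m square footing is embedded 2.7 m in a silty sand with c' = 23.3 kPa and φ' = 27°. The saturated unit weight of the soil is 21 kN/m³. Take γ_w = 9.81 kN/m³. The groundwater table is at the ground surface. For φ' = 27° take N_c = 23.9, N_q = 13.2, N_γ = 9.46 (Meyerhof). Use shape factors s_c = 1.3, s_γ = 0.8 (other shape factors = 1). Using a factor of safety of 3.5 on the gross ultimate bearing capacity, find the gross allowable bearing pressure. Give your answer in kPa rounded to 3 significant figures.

q_all ≈ 333 kPa

With the water table at the surface the whole profile is submerged: γ' = 21 − 9.81 = 11.19 kN/m³, so q = γ'·D_f = 30.213 kPa; the same γ' applies in the ½γBN_γ term.
q_ult = c·N_c·s_c + q·N_q + 0.5·γ·B·N_γ·s_γ
     = 23.3 × 23.9 × 1.3 + 30.213 × 13.2 + 0.5 × 11.19 × 1.03 × 9.46 × 0.8
     = 723.93 + 398.81 + 43.613 = 1166.4 kPa.
q_all = 1166.4 / 3.5 = 333.24 kPa.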